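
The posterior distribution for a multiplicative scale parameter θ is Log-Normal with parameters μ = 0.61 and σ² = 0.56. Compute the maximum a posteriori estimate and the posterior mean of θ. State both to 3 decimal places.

maximum a posteriori estimate = 1.051, posterior mean = 2.435

Mode = exp(μ − σ²) = exp(0.05) = 1.051.
Mean = exp(μ + σ²/2) = exp(0.890) = 2.435.
The posterior is right-skewed, so the mean exceeds the mode.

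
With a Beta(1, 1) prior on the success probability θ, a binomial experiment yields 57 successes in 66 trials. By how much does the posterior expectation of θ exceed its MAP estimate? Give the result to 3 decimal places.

-0.011

Posterior: Beta(1+57, 1+9) = Beta(58, 10).
Mode = (58−1)/(58+10−2) = 57/66 = 0.864.
With a flat prior the MAP equals the MLE, 57/66.
Mean = 58/(58+10) = 58/68 = 0.853.
Difference = 0.853 − 0.864 = -0.011.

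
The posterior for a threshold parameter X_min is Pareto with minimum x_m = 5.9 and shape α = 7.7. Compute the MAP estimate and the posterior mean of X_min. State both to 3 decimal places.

MAP: 5.900. Posterior mean: 6.781.

The Pareto density is strictly decreasing on [x_m, ∞), so the mode is x_m = 5.900.
Mean = α·x_m/(α−1) = 7.7·5.9/6.7 = 6.781.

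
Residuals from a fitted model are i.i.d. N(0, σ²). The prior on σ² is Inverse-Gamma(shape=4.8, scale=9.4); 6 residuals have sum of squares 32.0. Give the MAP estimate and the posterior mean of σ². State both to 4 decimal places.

MAP = 2.8864, posterior mean = 3.7353

Posterior: Inverse-Gamma(shape = 4.8+6/2 = 7.8, scale = 9.4+32.0/2 = 25.4).
Mode = β/(α+1) = 25.4/8.8 = 2.8864.
Mean = β/(α−1) = 25.4/6.8 = 3.7353.
Mean > mode: the posterior has a right tail.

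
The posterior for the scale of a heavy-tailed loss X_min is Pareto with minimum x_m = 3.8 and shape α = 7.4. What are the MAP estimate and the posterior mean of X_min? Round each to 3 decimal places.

The Pareto density is strictly decreasing on [x_m, ∞), so the mode is x_m = 3.800.
Mean = α·x_m/(α−1) = 7.4·3.8/6.4 = 4.394.

MAP = 3.800; posterior mean = 4.394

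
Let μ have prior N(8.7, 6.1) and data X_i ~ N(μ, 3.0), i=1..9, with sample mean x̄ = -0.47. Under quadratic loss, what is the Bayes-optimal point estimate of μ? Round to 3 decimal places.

0.005

Posterior for μ is Normal. Precision-weighted mean: (1/6.1·8.7 + 9/3.0·-0.47) / (1/6.1 + 9/3.0) = 0.005.
A Normal posterior is symmetric, so mode = mean.
Quadratic loss ⇒ the optimal estimator is the posterior mean.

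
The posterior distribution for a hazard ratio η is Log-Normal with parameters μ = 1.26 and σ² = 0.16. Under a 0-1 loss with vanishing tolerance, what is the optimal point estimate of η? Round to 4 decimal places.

3.0042

Mode = exp(μ − σ²) = exp(1.10) = 3.0042.
Mean = exp(μ + σ²/2) = exp(1.340) = 3.8190.
This is the posterior mode — the MAP estimate.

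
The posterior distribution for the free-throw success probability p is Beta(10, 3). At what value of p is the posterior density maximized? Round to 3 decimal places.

Mode = (10−1)/(10+3−2) = 9/11 = 0.818.
Mean = 10/(10+3) = 10/13 = 0.769.
This is the posterior mode — the MAP estimate.

0.818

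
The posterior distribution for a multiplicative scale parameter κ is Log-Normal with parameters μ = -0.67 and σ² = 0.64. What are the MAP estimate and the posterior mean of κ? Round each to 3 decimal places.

MAP estimate = 0.270, posterior mean = 0.705

Mode = exp(μ − σ²) = exp(-1.31) = 0.270.
Mean = exp(μ + σ²/2) = exp(-0.350) = 0.705.
Mean > mode: the posterior has a right tail.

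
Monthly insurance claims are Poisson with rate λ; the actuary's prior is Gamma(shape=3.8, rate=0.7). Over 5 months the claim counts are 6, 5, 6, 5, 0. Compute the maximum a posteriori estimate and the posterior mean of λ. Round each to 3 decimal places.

MAP = 4.351, posterior mean = 4.526

Σ counts = 22. Posterior: Gamma(shape = 3.8+22 = 25.8, rate = 0.7+5 = 5.7).
Mode = (α−1)/β = 24.8/5.7 = 4.351.
Mean = α/β = 25.8/5.7 = 4.526.
Right-skewed posterior ⇒ mode < mean.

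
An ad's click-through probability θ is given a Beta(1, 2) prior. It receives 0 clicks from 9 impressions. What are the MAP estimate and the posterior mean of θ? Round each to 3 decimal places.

Posterior: Beta(1+0, 2+9) = Beta(1, 11).
Since α = 1 ≤ 1 and β > 1, the Beta density is monotone decreasing on [0,1]; the mode is at 0.
Mean = 1/(1+11) = 0.083.

θ_MAP = 0.000, E[θ|data] = 0.083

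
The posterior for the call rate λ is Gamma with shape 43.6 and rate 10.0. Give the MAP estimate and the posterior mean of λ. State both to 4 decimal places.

MAP: 4.2600. Posterior mean: 4.3600.

Mode = (α−1)/β = 42.6/10.0 = 4.2600.
Mean = α/β = 43.6/10.0 = 4.3600.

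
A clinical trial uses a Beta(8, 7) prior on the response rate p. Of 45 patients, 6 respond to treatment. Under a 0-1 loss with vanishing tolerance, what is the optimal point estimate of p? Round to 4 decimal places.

Posterior: Beta(8+6, 7+39) = Beta(14, 46).
Mode = (14−1)/(14+46−2) = 13/58 = 0.2241.
Mean = 14/(14+46) = 14/60 = 0.2333.
This is the posterior mode — the MAP estimate.

0.2241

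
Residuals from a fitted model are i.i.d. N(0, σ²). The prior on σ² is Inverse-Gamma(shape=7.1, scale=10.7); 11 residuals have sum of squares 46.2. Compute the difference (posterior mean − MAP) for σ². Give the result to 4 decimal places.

0.4285

Posterior: Inverse-Gamma(shape = 7.1+11/2 = 12.6, scale = 10.7+46.2/2 = 33.8).
Mode = β/(α+1) = 33.8/13.6 = 2.4853.
Mean = β/(α−1) = 33.8/11.6 = 2.9138.
Difference = 2.9138 − 2.4853 = 0.4285.
Right-skewed posterior ⇒ mode < mean.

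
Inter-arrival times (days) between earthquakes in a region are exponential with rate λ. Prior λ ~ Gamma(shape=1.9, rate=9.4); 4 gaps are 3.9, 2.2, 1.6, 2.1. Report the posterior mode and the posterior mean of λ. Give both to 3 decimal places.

MAP: 0.255. Posterior mean: 0.307.

Σ times = 9.8. Posterior: Gamma(shape = 1.9+4 = 5.9, rate = 9.4+9.8 = 19.2).
Mode = (α−1)/β = 4.9/19.2 = 0.255.
Mean = α/β = 5.9/19.2 = 0.307.
The mean is pulled above the mode by the posterior's right skew.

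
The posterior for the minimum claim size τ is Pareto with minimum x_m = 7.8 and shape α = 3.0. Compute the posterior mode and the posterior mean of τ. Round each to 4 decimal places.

The Pareto density is strictly decreasing on [x_m, ∞), so the mode is x_m = 7.8000.
Mean = α·x_m/(α−1) = 3.0·7.8/2.0 = 11.7000.

MAP = 7.8000; posterior mean = 11.7000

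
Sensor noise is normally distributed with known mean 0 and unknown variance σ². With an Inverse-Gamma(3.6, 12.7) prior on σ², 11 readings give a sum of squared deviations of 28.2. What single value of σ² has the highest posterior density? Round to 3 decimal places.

Posterior: Inverse-Gamma(shape = 3.6+11/2 = 9.1, scale = 12.7+28.2/2 = 26.8).
Mode = β/(α+1) = 26.8/10.1 = 2.653.
Mean = β/(α−1) = 26.8/8.1 = 3.309.
This is the posterior mode — the MAP estimate.

2.653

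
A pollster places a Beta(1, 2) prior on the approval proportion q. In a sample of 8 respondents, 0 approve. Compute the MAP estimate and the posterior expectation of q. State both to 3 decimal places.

Posterior: Beta(1+0, 2+8) = Beta(1, 10).
Since α = 1 ≤ 1 and β > 1, the Beta density is monotone decreasing on [0,1]; the mode is at 0.
Mean = 1/(1+10) = 0.091.

MAP: 0.000. Posterior mean: 0.091.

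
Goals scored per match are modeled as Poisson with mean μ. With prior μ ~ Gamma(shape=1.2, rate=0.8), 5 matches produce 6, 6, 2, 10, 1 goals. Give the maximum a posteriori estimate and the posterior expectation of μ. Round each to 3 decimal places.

μ_MAP = 4.345, E[μ|data] = 4.517

Σ counts = 25. Posterior: Gamma(shape = 1.2+25 = 26.2, rate = 0.8+5 = 5.8).
Mode = (α−1)/β = 25.2/5.8 = 4.345.
Mean = α/β = 26.2/5.8 = 4.517.
The posterior is right-skewed, so the mean exceeds the mode.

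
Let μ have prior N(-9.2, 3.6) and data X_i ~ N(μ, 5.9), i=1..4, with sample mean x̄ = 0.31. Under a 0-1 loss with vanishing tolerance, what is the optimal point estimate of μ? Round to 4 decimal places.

-2.4540

Posterior for μ is Normal. Precision-weighted mean: (1/3.6·-9.2 + 4/5.9·0.31) / (1/3.6 + 4/5.9) = -2.4540.
A Normal posterior is symmetric, so mode = mean.
This is the posterior mode — the MAP estimate.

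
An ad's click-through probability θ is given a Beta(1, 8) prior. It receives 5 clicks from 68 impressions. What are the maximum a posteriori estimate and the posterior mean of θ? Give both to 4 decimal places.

Posterior: Beta(1+5, 8+63) = Beta(6, 71).
Mode = (6−1)/(6+71−2) = 5/75 = 0.0667.
Mean = 6/(6+71) = 6/77 = 0.0779.
The mean is pulled above the mode by the posterior's right skew.

MAP = 0.0667, posterior mean = 0.0779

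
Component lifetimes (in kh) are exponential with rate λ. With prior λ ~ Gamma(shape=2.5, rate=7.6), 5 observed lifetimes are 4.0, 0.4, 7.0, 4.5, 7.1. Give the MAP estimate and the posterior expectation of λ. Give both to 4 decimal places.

Σ times = 23.0. Posterior: Gamma(shape = 2.5+5 = 7.5, rate = 7.6+23.0 = 30.6).
Mode = (α−1)/β = 6.5/30.6 = 0.2124.
Mean = α/β = 7.5/30.6 = 0.2451.
Mean > mode: the posterior has a right tail.

MAP = 0.2124; posterior mean = 0.2451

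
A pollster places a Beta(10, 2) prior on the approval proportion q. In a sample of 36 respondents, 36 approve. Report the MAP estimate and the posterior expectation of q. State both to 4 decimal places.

Posterior: Beta(10+36, 2+0) = Beta(46, 2).
Mode = (46−1)/(46+2−2) = 45/46 = 0.9783.
Mean = 46/(46+2) = 46/48 = 0.9583.
Left-skewed posterior ⇒ mean < mode.

MAP: 0.9783. Posterior mean: 0.9583.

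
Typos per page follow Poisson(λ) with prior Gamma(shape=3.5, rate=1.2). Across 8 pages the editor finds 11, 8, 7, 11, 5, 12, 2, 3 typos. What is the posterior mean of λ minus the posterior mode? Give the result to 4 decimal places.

Σ counts = 59. Posterior: Gamma(shape = 3.5+59 = 62.5, rate = 1.2+8 = 9.2).
Mode = (α−1)/β = 61.5/9.2 = 6.6848.
Mean = α/β = 62.5/9.2 = 6.7935.
Difference = 6.7935 − 6.6848 = 0.1087.

0.1087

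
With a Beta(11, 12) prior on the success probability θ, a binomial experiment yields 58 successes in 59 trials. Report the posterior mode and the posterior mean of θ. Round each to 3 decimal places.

MAP = 0.850, posterior mean = 0.841

Posterior: Beta(11+58, 12+1) = Beta(69, 13).
Mode = (69−1)/(69+13−2) = 68/80 = 0.850.
Mean = 69/(69+13) = 69/82 = 0.841.
Left-skewed posterior ⇒ mean < mode.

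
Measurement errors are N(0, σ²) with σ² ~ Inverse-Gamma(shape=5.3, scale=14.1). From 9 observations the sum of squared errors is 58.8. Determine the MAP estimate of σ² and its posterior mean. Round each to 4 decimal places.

Posterior: Inverse-Gamma(shape = 5.3+9/2 = 9.8, scale = 14.1+58.8/2 = 43.5).
Mode = β/(α+1) = 43.5/10.8 = 4.0278.
Mean = β/(α−1) = 43.5/8.8 = 4.9432.

MAP = 4.0278, posterior mean = 4.9432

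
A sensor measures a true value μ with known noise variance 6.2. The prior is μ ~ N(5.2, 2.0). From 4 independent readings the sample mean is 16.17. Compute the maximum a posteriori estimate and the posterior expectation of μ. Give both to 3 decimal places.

MAP = 11.380, posterior mean = 11.380

Posterior for μ is Normal. Precision-weighted mean: (1/2.0·5.2 + 4/6.2·16.17) / (1/2.0 + 4/6.2) = 11.380.
A Normal posterior is symmetric, so mode = mean.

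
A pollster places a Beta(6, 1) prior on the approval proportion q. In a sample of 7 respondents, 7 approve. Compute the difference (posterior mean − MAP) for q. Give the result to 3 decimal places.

Posterior: Beta(6+7, 1+0) = Beta(13, 1).
Since β = 1 ≤ 1 and α > 1, the Beta density is monotone increasing on [0,1]; the mode is at 1.
Mean = 13/(13+1) = 0.929.
Difference = 0.929 − 1.000 = -0.071.

-0.071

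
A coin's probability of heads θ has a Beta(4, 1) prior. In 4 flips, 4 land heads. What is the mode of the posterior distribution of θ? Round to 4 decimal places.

Posterior: Beta(4+4, 1+0) = Beta(8, 1).
Since β = 1 ≤ 1 and α > 1, the Beta density is monotone increasing on [0,1]; the mode is at 1.
Mean = 8/(8+1) = 0.8889.
This is the posterior mode — the MAP estimate.

1.0000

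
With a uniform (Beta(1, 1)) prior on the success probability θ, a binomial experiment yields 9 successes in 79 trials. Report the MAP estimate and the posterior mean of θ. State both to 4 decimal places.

Posterior: Beta(1+9, 1+70) = Beta(10, 71).
Mode = (10−1)/(10+71−2) = 9/79 = 0.1139.
With a flat prior the MAP equals the MLE, 9/79.
Mean = 10/(10+71) = 10/81 = 0.1235.
Mean > mode: the posterior has a right tail.

MAP: 0.1139. Posterior mean: 0.1235.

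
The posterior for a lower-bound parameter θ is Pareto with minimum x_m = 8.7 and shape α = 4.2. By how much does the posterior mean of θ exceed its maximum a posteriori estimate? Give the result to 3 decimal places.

2.719

The Pareto density is strictly decreasing on [x_m, ∞), so the mode is x_m = 8.700.
Mean = α·x_m/(α−1) = 4.2·8.7/3.2 = 11.419.
Difference = 11.419 − 8.700 = 2.719.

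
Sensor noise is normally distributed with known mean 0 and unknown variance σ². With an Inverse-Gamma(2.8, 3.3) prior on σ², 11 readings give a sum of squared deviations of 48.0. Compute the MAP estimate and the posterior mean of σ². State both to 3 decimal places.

MAP: 2.935. Posterior mean: 3.740.

Posterior: Inverse-Gamma(shape = 2.8+11/2 = 8.3, scale = 3.3+48.0/2 = 27.3).
Mode = β/(α+1) = 27.3/9.3 = 2.935.
Mean = β/(α−1) = 27.3/7.3 = 3.740.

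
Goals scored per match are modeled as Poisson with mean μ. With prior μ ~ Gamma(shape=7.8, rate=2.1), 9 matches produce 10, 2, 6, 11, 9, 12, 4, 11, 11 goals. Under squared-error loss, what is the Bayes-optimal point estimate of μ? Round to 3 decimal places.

Σ counts = 76. Posterior: Gamma(shape = 7.8+76 = 83.8, rate = 2.1+9 = 11.1).
Mode = (α−1)/β = 82.8/11.1 = 7.459.
Mean = α/β = 83.8/11.1 = 7.550.
Squared-error loss ⇒ the optimal estimator is the posterior mean.

7.550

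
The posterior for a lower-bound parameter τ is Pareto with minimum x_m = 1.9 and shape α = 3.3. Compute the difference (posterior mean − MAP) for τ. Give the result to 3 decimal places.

The Pareto density is strictly decreasing on [x_m, ∞), so the mode is x_m = 1.900.
Mean = α·x_m/(α−1) = 3.3·1.9/2.3 = 2.726.
Difference = 2.726 − 1.900 = 0.826.

0.826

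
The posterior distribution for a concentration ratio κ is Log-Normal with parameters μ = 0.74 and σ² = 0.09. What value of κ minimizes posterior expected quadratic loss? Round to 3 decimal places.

Mode = exp(μ − σ²) = exp(0.65) = 1.916.
Mean = exp(μ + σ²/2) = exp(0.785) = 2.192.
Quadratic loss ⇒ the optimal estimator is the posterior mean.

2.192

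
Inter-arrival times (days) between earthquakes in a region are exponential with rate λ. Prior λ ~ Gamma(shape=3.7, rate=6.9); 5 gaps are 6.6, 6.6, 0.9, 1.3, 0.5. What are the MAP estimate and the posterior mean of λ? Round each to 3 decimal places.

Σ times = 15.9. Posterior: Gamma(shape = 3.7+5 = 8.7, rate = 6.9+15.9 = 22.8).
Mode = (α−1)/β = 7.7/22.8 = 0.338.
Mean = α/β = 8.7/22.8 = 0.382.
The posterior is right-skewed, so the mean exceeds the mode.

MAP = 0.338; posterior mean = 0.382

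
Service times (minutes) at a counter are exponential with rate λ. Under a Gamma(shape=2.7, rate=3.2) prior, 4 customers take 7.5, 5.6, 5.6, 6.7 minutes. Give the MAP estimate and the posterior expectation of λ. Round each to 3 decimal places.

Σ times = 25.4. Posterior: Gamma(shape = 2.7+4 = 6.7, rate = 3.2+25.4 = 28.6).
Mode = (α−1)/β = 5.7/28.6 = 0.199.
Mean = α/β = 6.7/28.6 = 0.234.
The posterior is right-skewed, so the mean exceeds the mode.

MAP: 0.199. Posterior mean: 0.234.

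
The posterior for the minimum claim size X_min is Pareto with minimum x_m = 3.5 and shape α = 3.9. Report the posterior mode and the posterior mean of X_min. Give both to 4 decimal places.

The Pareto density is strictly decreasing on [x_m, ∞), so the mode is x_m = 3.5000.
Mean = α·x_m/(α−1) = 3.9·3.5/2.9 = 4.7069.

MAP: 3.5000. Posterior mean: 4.7069.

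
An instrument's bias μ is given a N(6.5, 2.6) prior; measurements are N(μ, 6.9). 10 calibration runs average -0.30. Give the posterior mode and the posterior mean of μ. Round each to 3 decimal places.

Posterior for μ is Normal. Precision-weighted mean: (1/2.6·6.5 + 10/6.9·-0.30) / (1/2.6 + 10/6.9) = 1.126.
A Normal posterior is symmetric, so mode = mean.

MAP: 1.126. Posterior mean: 1.126.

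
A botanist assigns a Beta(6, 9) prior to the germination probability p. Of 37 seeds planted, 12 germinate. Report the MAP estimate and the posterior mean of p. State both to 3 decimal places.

Posterior: Beta(6+12, 9+25) = Beta(18, 34).
Mode = (18−1)/(18+34−2) = 17/50 = 0.340.
Mean = 18/(18+34) = 18/52 = 0.346.
Right-skewed posterior ⇒ mode < mean.

MAP = 0.340, posterior mean = 0.346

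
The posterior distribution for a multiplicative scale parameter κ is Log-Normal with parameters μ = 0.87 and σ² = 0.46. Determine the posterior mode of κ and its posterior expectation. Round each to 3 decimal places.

Mode = exp(μ − σ²) = exp(0.41) = 1.507.
Mean = exp(μ + σ²/2) = exp(1.100) = 3.004.
The mean is pulled above the mode by the posterior's right skew.

MAP = 1.507, posterior mean = 3.004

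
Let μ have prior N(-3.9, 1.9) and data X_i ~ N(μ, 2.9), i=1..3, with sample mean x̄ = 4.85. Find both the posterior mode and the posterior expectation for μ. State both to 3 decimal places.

Posterior for μ is Normal. Precision-weighted mean: (1/1.9·-3.9 + 3/2.9·4.85) / (1/1.9 + 3/2.9) = 1.899.
A Normal posterior is symmetric, so mode = mean.

MAP: 1.899. Posterior mean: 1.899.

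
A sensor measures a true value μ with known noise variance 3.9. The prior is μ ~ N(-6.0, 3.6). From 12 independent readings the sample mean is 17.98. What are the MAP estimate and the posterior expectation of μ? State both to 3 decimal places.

Posterior for μ is Normal. Precision-weighted mean: (1/3.6·-6.0 + 12/3.9·17.98) / (1/3.6 + 12/3.9) = 15.994.
A Normal posterior is symmetric, so mode = mean.

MAP: 15.994. Posterior mean: 15.994.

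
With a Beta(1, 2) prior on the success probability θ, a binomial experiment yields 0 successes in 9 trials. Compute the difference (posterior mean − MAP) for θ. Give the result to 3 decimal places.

0.083

Posterior: Beta(1+0, 2+9) = Beta(1, 11).
Since α = 1 ≤ 1 and β > 1, the Beta density is monotone decreasing on [0,1]; the mode is at 0.
Mean = 1/(1+11) = 0.083.
Difference = 0.083 − 0.000 = 0.083.
Mean > mode: the posterior has a right tail.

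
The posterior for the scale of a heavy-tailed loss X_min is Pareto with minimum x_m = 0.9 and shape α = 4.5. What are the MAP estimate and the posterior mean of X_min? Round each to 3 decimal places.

MAP estimate = 0.900, posterior mean = 1.157

The Pareto density is strictly decreasing on [x_m, ∞), so the mode is x_m = 0.900.
Mean = α·x_m/(α−1) = 4.5·0.9/3.5 = 1.157.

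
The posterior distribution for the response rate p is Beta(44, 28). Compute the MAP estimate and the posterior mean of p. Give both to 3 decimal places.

MAP estimate = 0.614, posterior mean = 0.611

Mode = (44−1)/(44+28−2) = 43/70 = 0.614.
Mean = 44/(44+28) = 44/72 = 0.611.
Mode > mean: the posterior has a left tail.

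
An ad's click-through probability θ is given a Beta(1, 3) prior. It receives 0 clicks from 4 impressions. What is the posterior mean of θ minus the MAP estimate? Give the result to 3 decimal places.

0.125

Posterior: Beta(1+0, 3+4) = Beta(1, 7).
Since α = 1 ≤ 1 and β > 1, the Beta density is monotone decreasing on [0,1]; the mode is at 0.
Mean = 1/(1+7) = 0.125.
Difference = 0.125 − 0.000 = 0.125.
The mean is pulled above the mode by the posterior's right skew.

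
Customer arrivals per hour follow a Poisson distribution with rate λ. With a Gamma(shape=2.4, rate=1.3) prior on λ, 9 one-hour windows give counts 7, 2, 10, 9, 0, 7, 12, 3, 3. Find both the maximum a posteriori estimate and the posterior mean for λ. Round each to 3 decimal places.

Σ counts = 53. Posterior: Gamma(shape = 2.4+53 = 55.4, rate = 1.3+9 = 10.3).
Mode = (α−1)/β = 54.4/10.3 = 5.282.
Mean = α/β = 55.4/10.3 = 5.379.
The mean is pulled above the mode by the posterior's right skew.

λ_MAP = 5.282, E[λ|data] = 5.379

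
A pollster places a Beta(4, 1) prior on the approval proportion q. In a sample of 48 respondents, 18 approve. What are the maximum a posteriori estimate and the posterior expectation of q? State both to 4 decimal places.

q_MAP = 0.4118, E[q|data] = 0.4151

Posterior: Beta(4+18, 1+30) = Beta(22, 31).
Mode = (22−1)/(22+31−2) = 21/51 = 0.4118.
Mean = 22/(22+31) = 22/53 = 0.4151.
Mean > mode: the posterior has a right tail.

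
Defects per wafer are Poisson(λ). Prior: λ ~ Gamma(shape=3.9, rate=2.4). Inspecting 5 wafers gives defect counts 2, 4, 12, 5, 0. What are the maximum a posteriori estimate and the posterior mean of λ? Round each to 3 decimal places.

MAP: 3.500. Posterior mean: 3.635.

Σ counts = 23. Posterior: Gamma(shape = 3.9+23 = 26.9, rate = 2.4+5 = 7.4).
Mode = (α−1)/β = 25.9/7.4 = 3.500.
Mean = α/β = 26.9/7.4 = 3.635.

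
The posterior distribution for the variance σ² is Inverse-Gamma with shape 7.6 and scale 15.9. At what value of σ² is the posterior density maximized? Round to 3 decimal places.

Mode = β/(α+1) = 15.9/8.6 = 1.849.
Mean = β/(α−1) = 15.9/6.6 = 2.409.
This is the posterior mode — the MAP estimate.

1.849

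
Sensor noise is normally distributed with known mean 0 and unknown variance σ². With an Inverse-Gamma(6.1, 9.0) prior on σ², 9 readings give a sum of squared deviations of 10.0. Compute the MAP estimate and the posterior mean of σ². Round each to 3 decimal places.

MAP = 1.207, posterior mean = 1.458

Posterior: Inverse-Gamma(shape = 6.1+9/2 = 10.6, scale = 9.0+10.0/2 = 14.0).
Mode = β/(α+1) = 14.0/11.6 = 1.207.
Mean = β/(α−1) = 14.0/9.6 = 1.458.
Mean > mode: the posterior has a right tail.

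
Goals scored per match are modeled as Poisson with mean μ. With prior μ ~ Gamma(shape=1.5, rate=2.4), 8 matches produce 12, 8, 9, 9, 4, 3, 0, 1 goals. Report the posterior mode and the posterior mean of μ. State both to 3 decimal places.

Σ counts = 46. Posterior: Gamma(shape = 1.5+46 = 47.5, rate = 2.4+8 = 10.4).
Mode = (α−1)/β = 46.5/10.4 = 4.471.
Mean = α/β = 47.5/10.4 = 4.567.
The posterior is right-skewed, so the mean exceeds the mode.

posterior mode = 4.471, posterior mean = 4.567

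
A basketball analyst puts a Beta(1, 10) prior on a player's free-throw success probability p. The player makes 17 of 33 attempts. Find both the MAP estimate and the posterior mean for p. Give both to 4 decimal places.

MAP = 0.4048; posterior mean = 0.4091

Posterior: Beta(1+17, 10+16) = Beta(18, 26).
Mode = (18−1)/(18+26−2) = 17/42 = 0.4048.
Mean = 18/(18+26) = 18/44 = 0.4091.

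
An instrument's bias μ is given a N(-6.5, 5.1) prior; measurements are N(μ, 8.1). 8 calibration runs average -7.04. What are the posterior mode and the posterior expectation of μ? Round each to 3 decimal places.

Posterior for μ is Normal. Precision-weighted mean: (1/5.1·-6.5 + 8/8.1·-7.04) / (1/5.1 + 8/8.1) = -6.951.
A Normal posterior is symmetric, so mode = mean.

MAP = -6.951; posterior mean = -6.951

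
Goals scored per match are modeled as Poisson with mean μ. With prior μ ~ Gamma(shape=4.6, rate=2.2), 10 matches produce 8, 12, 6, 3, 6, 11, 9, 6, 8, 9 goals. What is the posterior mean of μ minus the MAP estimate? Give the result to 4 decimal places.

Σ counts = 78. Posterior: Gamma(shape = 4.6+78 = 82.6, rate = 2.2+10 = 12.2).
Mode = (α−1)/β = 81.6/12.2 = 6.6885.
Mean = α/β = 82.6/12.2 = 6.7705.
Difference = 6.7705 − 6.6885 = 0.0820.
The mean is pulled above the mode by the posterior's right skew.

0.0820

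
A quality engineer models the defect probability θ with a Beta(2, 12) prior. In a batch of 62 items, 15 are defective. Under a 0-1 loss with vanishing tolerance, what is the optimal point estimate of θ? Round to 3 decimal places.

Posterior: Beta(2+15, 12+47) = Beta(17, 59).
Mode = (17−1)/(17+59−2) = 16/74 = 0.216.
Mean = 17/(17+59) = 17/76 = 0.224.
This is the posterior mode — the MAP estimate.

0.216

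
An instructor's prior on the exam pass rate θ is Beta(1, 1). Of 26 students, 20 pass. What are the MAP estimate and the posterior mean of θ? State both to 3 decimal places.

Posterior: Beta(1+20, 1+6) = Beta(21, 7).
Mode = (21−1)/(21+7−2) = 20/26 = 0.769.
Mean = 21/(21+7) = 21/28 = 0.750.

MAP = 0.769, posterior mean = 0.750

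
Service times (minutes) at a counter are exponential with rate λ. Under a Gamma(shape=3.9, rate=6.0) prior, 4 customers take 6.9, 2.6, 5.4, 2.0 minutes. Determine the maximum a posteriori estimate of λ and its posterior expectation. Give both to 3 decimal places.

Σ times = 16.9. Posterior: Gamma(shape = 3.9+4 = 7.9, rate = 6.0+16.9 = 22.9).
Mode = (α−1)/β = 6.9/22.9 = 0.301.
Mean = α/β = 7.9/22.9 = 0.345.

λ_MAP = 0.301, E[λ|data] = 0.345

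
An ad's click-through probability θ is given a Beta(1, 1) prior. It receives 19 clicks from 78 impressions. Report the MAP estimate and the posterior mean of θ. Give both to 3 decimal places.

θ_MAP = 0.244, E[θ|data] = 0.250

Posterior: Beta(1+19, 1+59) = Beta(20, 60).
Mode = (20−1)/(20+60−2) = 19/78 = 0.244.
Mean = 20/(20+60) = 20/80 = 0.250.
The posterior is right-skewed, so the mean exceeds the mode.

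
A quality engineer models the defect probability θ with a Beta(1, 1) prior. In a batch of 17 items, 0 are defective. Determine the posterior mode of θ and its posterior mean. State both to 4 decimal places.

Posterior: Beta(1+0, 1+17) = Beta(1, 18).
Since α = 1 ≤ 1 and β > 1, the Beta density is monotone decreasing on [0,1]; the mode is at 0.
Mean = 1/(1+18) = 0.0526.

MAP = 0.0000, posterior mean = 0.0526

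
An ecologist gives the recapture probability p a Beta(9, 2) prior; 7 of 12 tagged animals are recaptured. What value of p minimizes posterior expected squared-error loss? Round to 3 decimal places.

Posterior: Beta(9+7, 2+5) = Beta(16, 7).
Mode = (16−1)/(16+7−2) = 15/21 = 0.714.
Mean = 16/(16+7) = 16/23 = 0.696.
Squared-error loss ⇒ the optimal estimator is the posterior mean.

0.696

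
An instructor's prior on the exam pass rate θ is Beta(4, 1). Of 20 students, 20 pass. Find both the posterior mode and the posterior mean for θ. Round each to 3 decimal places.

MAP: 1.000. Posterior mean: 0.960.

Posterior: Beta(4+20, 1+0) = Beta(24, 1).
Since β = 1 ≤ 1 and α > 1, the Beta density is monotone increasing on [0,1]; the mode is at 1.
Mean = 24/(24+1) = 0.960.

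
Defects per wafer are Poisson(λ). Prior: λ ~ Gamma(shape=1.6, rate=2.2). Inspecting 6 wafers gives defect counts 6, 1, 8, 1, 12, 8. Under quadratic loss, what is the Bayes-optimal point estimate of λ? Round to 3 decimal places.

Σ counts = 36. Posterior: Gamma(shape = 1.6+36 = 37.6, rate = 2.2+6 = 8.2).
Mode = (α−1)/β = 36.6/8.2 = 4.463.
Mean = α/β = 37.6/8.2 = 4.585.
Quadratic loss ⇒ the optimal estimator is the posterior mean.

4.585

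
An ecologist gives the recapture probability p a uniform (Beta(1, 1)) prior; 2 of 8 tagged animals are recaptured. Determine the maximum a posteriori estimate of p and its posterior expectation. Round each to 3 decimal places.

Posterior: Beta(1+2, 1+6) = Beta(3, 7).
Mode = (3−1)/(3+7−2) = 2/8 = 0.250.
Mean = 3/(3+7) = 3/10 = 0.300.
Mean > mode: the posterior has a right tail.

MAP = 0.250, posterior mean = 0.300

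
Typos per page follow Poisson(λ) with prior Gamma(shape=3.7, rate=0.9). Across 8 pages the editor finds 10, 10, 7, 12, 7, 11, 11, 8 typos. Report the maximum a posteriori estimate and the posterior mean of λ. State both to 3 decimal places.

MAP = 8.843; posterior mean = 8.955

Σ counts = 76. Posterior: Gamma(shape = 3.7+76 = 79.7, rate = 0.9+8 = 8.9).
Mode = (α−1)/β = 78.7/8.9 = 8.843.
Mean = α/β = 79.7/8.9 = 8.955.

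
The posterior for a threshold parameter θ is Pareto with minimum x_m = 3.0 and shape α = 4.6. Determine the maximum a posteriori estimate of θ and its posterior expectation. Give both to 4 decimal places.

MAP = 3.0000, posterior mean = 3.8333

The Pareto density is strictly decreasing on [x_m, ∞), so the mode is x_m = 3.0000.
Mean = α·x_m/(α−1) = 4.6·3.0/3.6 = 3.8333.
The mean is pulled above the mode by the posterior's right skew.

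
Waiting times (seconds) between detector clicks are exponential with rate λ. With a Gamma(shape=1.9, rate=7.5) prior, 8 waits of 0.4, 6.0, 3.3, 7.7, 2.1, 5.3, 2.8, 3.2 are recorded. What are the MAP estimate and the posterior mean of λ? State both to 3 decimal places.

λ_MAP = 0.232, E[λ|data] = 0.258

Σ times = 30.8. Posterior: Gamma(shape = 1.9+8 = 9.9, rate = 7.5+30.8 = 38.3).
Mode = (α−1)/β = 8.9/38.3 = 0.232.
Mean = α/β = 9.9/38.3 = 0.258.
Right-skewed posterior ⇒ mode < mean.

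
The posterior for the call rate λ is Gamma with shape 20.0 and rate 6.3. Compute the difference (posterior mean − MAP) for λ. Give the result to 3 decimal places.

0.159

Mode = (α−1)/β = 19.0/6.3 = 3.016.
Mean = α/β = 20.0/6.3 = 3.175.
Difference = 3.175 − 3.016 = 0.159.
Mean > mode: the posterior has a right tail.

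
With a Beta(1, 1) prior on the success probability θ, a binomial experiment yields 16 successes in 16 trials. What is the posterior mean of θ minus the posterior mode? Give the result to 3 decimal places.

-0.056

Posterior: Beta(1+16, 1+0) = Beta(17, 1).
Since β = 1 ≤ 1 and α > 1, the Beta density is monotone increasing on [0,1]; the mode is at 1.
Mean = 17/(17+1) = 0.944.
Difference = 0.944 − 1.000 = -0.056.
Left-skewed posterior ⇒ mean < mode.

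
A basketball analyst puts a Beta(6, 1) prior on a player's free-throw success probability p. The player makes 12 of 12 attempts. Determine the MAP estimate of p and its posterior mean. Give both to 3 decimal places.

Posterior: Beta(6+12, 1+0) = Beta(18, 1).
Since β = 1 ≤ 1 and α > 1, the Beta density is monotone increasing on [0,1]; the mode is at 1.
Mean = 18/(18+1) = 0.947.
Mode > mean: the posterior has a left tail.

MAP = 1.000, posterior mean = 0.947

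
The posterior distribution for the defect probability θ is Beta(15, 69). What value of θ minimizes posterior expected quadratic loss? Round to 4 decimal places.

Mode = (15−1)/(15+69−2) = 14/82 = 0.1707.
Mean = 15/(15+69) = 15/84 = 0.1786.
Quadratic loss ⇒ the optimal estimator is the posterior mean.

0.1786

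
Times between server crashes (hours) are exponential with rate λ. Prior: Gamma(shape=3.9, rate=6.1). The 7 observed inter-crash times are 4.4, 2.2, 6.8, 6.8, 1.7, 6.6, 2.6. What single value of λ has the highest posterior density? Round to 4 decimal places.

0.2661

Σ times = 31.1. Posterior: Gamma(shape = 3.9+7 = 10.9, rate = 6.1+31.1 = 37.2).
Mode = (α−1)/β = 9.9/37.2 = 0.2661.
Mean = α/β = 10.9/37.2 = 0.2930.
This is the posterior mode — the MAP estimate.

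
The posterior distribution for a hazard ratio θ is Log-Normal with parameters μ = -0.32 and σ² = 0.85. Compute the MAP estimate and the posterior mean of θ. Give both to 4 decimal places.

MAP = 0.3104; posterior mean = 1.1107

Mode = exp(μ − σ²) = exp(-1.17) = 0.3104.
Mean = exp(μ + σ²/2) = exp(0.105) = 1.1107.
The mean is pulled above the mode by the posterior's right skew.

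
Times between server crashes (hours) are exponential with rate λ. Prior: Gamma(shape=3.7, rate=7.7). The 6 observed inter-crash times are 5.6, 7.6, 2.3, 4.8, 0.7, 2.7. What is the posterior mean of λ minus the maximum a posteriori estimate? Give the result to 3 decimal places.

0.032

Σ times = 23.7. Posterior: Gamma(shape = 3.7+6 = 9.7, rate = 7.7+23.7 = 31.4).
Mode = (α−1)/β = 8.7/31.4 = 0.277.
Mean = α/β = 9.7/31.4 = 0.309.
Difference = 0.309 − 0.277 = 0.032.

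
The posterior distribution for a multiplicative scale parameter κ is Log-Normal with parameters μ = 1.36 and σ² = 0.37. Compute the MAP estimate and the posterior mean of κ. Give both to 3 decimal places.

MAP = 2.691, posterior mean = 4.688

Mode = exp(μ − σ²) = exp(0.99) = 2.691.
Mean = exp(μ + σ²/2) = exp(1.545) = 4.688.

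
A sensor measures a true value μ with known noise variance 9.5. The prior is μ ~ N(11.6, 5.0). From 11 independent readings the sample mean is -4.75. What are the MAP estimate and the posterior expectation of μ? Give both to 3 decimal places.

MAP: -2.342. Posterior mean: -2.342.

Posterior for μ is Normal. Precision-weighted mean: (1/5.0·11.6 + 11/9.5·-4.75) / (1/5.0 + 11/9.5) = -2.342.
A Normal posterior is symmetric, so mode = mean.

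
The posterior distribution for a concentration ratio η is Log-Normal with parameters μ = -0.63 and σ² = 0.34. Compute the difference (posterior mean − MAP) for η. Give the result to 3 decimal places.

0.252

Mode = exp(μ − σ²) = exp(-0.97) = 0.379.
Mean = exp(μ + σ²/2) = exp(-0.460) = 0.631.
Difference = 0.631 − 0.379 = 0.252.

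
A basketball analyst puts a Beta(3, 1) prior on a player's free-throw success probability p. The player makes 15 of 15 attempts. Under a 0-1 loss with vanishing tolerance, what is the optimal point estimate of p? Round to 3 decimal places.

1.000

Posterior: Beta(3+15, 1+0) = Beta(18, 1).
Since β = 1 ≤ 1 and α > 1, the Beta density is monotone increasing on [0,1]; the mode is at 1.
Mean = 18/(18+1) = 0.947.
This is the posterior mode — the MAP estimate.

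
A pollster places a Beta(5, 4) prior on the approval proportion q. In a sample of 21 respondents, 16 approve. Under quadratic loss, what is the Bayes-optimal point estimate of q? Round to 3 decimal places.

0.700

Posterior: Beta(5+16, 4+5) = Beta(21, 9).
Mode = (21−1)/(21+9−2) = 20/28 = 0.714.
Mean = 21/(21+9) = 21/30 = 0.700.
Quadratic loss ⇒ the optimal estimator is the posterior mean.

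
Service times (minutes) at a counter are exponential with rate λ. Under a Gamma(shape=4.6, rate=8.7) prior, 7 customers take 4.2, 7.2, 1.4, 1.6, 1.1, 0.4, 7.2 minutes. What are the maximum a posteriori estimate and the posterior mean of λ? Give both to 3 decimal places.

Σ times = 23.1. Posterior: Gamma(shape = 4.6+7 = 11.6, rate = 8.7+23.1 = 31.8).
Mode = (α−1)/β = 10.6/31.8 = 0.333.
Mean = α/β = 11.6/31.8 = 0.365.
Right-skewed posterior ⇒ mode < mean.

MAP = 0.333; posterior mean = 0.365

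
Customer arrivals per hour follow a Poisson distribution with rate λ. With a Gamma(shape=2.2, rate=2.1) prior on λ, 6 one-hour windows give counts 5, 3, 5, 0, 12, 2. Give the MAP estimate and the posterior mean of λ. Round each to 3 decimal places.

Σ counts = 27. Posterior: Gamma(shape = 2.2+27 = 29.2, rate = 2.1+6 = 8.1).
Mode = (α−1)/β = 28.2/8.1 = 3.481.
Mean = α/β = 29.2/8.1 = 3.605.
Mean > mode: the posterior has a right tail.

MAP: 3.481. Posterior mean: 3.605.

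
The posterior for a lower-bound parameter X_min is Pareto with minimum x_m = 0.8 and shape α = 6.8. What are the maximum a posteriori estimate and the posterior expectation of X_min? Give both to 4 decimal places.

X_min_MAP = 0.8000, E[X_min|data] = 0.9379

The Pareto density is strictly decreasing on [x_m, ∞), so the mode is x_m = 0.8000.
Mean = α·x_m/(α−1) = 6.8·0.8/5.8 = 0.9379.
Right-skewed posterior ⇒ mode < mean.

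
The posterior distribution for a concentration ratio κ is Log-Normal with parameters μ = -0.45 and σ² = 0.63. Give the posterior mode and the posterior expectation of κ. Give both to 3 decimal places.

Mode = exp(μ − σ²) = exp(-1.08) = 0.340.
Mean = exp(μ + σ²/2) = exp(-0.135) = 0.874.
Mean > mode: the posterior has a right tail.

MAP = 0.340; posterior mean = 0.874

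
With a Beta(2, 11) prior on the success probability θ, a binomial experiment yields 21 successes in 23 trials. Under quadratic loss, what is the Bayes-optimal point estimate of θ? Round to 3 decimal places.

Posterior: Beta(2+21, 11+2) = Beta(23, 13).
Mode = (23−1)/(23+13−2) = 22/34 = 0.647.
Mean = 23/(23+13) = 23/36 = 0.639.
Quadratic loss ⇒ the optimal estimator is the posterior mean.

0.639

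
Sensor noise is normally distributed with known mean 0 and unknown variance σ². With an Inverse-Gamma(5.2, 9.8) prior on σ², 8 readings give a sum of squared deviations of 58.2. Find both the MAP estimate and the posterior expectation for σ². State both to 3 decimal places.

σ²_MAP = 3.814, E[σ²|data] = 4.744

Posterior: Inverse-Gamma(shape = 5.2+8/2 = 9.2, scale = 9.8+58.2/2 = 38.9).
Mode = β/(α+1) = 38.9/10.2 = 3.814.
Mean = β/(α−1) = 38.9/8.2 = 4.744.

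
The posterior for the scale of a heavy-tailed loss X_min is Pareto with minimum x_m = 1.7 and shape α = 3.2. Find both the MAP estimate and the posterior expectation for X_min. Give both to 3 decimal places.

The Pareto density is strictly decreasing on [x_m, ∞), so the mode is x_m = 1.700.
Mean = α·x_m/(α−1) = 3.2·1.7/2.2 = 2.473.

MAP = 1.700, posterior mean = 2.473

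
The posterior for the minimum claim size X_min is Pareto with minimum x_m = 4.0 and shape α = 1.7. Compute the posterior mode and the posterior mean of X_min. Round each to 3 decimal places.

MAP = 4.000; posterior mean = 9.714

The Pareto density is strictly decreasing on [x_m, ∞), so the mode is x_m = 4.000.
Mean = α·x_m/(α−1) = 1.7·4.0/0.7 = 9.714.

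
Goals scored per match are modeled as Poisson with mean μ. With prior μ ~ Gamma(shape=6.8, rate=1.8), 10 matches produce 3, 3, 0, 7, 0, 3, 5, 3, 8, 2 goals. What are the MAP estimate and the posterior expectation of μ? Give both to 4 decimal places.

Σ counts = 34. Posterior: Gamma(shape = 6.8+34 = 40.8, rate = 1.8+10 = 11.8).
Mode = (α−1)/β = 39.8/11.8 = 3.3729.
Mean = α/β = 40.8/11.8 = 3.4576.
The mean is pulled above the mode by the posterior's right skew.

MAP = 3.3729, posterior mean = 3.4576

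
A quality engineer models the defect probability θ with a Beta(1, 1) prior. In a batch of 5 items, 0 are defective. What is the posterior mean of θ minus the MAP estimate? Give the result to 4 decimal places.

Posterior: Beta(1+0, 1+5) = Beta(1, 6).
Since α = 1 ≤ 1 and β > 1, the Beta density is monotone decreasing on [0,1]; the mode is at 0.
Mean = 1/(1+6) = 0.1429.
Difference = 0.1429 − 0.0000 = 0.1429.

0.1429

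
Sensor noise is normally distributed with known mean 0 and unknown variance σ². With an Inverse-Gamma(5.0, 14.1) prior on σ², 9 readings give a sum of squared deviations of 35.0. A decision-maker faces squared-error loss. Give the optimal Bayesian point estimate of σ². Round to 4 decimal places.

Posterior: Inverse-Gamma(shape = 5.0+9/2 = 9.5, scale = 14.1+35.0/2 = 31.6).
Mode = β/(α+1) = 31.6/10.5 = 3.0095.
Mean = β/(α−1) = 31.6/8.5 = 3.7176.
Squared-error loss ⇒ the optimal estimator is the posterior mean.

3.7176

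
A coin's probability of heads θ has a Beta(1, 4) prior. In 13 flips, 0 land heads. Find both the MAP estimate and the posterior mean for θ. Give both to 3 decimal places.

Posterior: Beta(1+0, 4+13) = Beta(1, 17).
Since α = 1 ≤ 1 and β > 1, the Beta density is monotone decreasing on [0,1]; the mode is at 0.
Mean = 1/(1+17) = 0.056.

MAP: 0.000. Posterior mean: 0.056.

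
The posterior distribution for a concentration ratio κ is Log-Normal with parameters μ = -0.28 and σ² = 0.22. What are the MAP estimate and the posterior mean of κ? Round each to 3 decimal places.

MAP = 0.607; posterior mean = 0.844

Mode = exp(μ − σ²) = exp(-0.50) = 0.607.
Mean = exp(μ + σ²/2) = exp(-0.170) = 0.844.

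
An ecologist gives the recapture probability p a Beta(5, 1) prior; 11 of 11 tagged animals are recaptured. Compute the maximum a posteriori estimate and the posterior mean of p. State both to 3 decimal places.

MAP: 1.000. Posterior mean: 0.941.

Posterior: Beta(5+11, 1+0) = Beta(16, 1).
Since β = 1 ≤ 1 and α > 1, the Beta density is monotone increasing on [0,1]; the mode is at 1.
Mean = 16/(16+1) = 0.941.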